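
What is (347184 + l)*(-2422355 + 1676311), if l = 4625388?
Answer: -3709757505168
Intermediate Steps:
(347184 + l)*(-2422355 + 1676311) = (347184 + 4625388)*(-2422355 + 1676311) = 4972572*(-746044) = -3709757505168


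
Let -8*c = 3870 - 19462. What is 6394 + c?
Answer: 8343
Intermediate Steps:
c = 1949 (c = -(3870 - 19462)/8 = -⅛*(-15592) = 1949)
6394 + c = 6394 + 1949 = 8343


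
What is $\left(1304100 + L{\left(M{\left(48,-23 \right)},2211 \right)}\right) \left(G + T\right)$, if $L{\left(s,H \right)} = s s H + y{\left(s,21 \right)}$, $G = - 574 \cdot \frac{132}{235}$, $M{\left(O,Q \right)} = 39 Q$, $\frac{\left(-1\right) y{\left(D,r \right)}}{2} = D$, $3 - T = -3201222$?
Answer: $\frac{1339160500863030051}{235} \approx 5.6986 \cdot 10^{15}$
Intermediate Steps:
$T = 3201225$ ($T = 3 - -3201222 = 3 + 3201222 = 3201225$)
$y{\left(D,r \right)} = - 2 D$
$G = - \frac{75768}{235}$ ($G = - 574 \cdot 132 \cdot \frac{1}{235} = \left(-574\right) \frac{132}{235} = - \frac{75768}{235} \approx -322.42$)
$L{\left(s,H \right)} = - 2 s + H s^{2}$ ($L{\left(s,H \right)} = s s H - 2 s = s^{2} H - 2 s = H s^{2} - 2 s = - 2 s + H s^{2}$)
$\left(1304100 + L{\left(M{\left(48,-23 \right)},2211 \right)}\right) \left(G + T\right) = \left(1304100 + 39 \left(-23\right) \left(-2 + 2211 \cdot 39 \left(-23\right)\right)\right) \left(- \frac{75768}{235} + 3201225\right) = \left(1304100 - 897 \left(-2 + 2211 \left(-897\right)\right)\right) \frac{752212107}{235} = \left(1304100 - 897 \left(-2 - 1983267\right)\right) \frac{752212107}{235} = \left(1304100 - -1778992293\right) \frac{752212107}{235} = \left(1304100 + 1778992293\right) \frac{752212107}{235} = 1780296393 \cdot \frac{752212107}{235} = \frac{1339160500863030051}{235}$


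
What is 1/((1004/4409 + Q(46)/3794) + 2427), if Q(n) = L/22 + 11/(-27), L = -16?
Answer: 4968140562/12058806983413 ≈ 0.00041199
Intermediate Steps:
Q(n) = -337/297 (Q(n) = -16/22 + 11/(-27) = -16*1/22 + 11*(-1/27) = -8/11 - 11/27 = -337/297)
1/((1004/4409 + Q(46)/3794) + 2427) = 1/((1004/4409 - 337/297/3794) + 2427) = 1/((1004*(1/4409) - 337/297*1/3794) + 2427) = 1/((1004/4409 - 337/1126818) + 2427) = 1/(1129839439/4968140562 + 2427) = 1/(12058806983413/4968140562) = 4968140562/12058806983413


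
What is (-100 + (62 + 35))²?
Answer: 9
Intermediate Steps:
(-100 + (62 + 35))² = (-100 + 97)² = (-3)² = 9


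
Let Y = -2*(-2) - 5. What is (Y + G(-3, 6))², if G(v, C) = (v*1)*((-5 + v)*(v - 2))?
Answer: 14641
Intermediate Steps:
G(v, C) = v*(-5 + v)*(-2 + v) (G(v, C) = v*((-5 + v)*(-2 + v)) = v*(-5 + v)*(-2 + v))
Y = -1 (Y = 4 - 5 = -1)
(Y + G(-3, 6))² = (-1 - 3*(10 + (-3)² - 7*(-3)))² = (-1 - 3*(10 + 9 + 21))² = (-1 - 3*40)² = (-1 - 120)² = (-121)² = 14641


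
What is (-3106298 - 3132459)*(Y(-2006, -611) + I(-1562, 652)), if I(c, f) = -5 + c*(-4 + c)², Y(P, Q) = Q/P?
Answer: 47939504884693363207/2006 ≈ 2.3898e+16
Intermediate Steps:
(-3106298 - 3132459)*(Y(-2006, -611) + I(-1562, 652)) = (-3106298 - 3132459)*(-611/(-2006) + (-5 - 1562*(-4 - 1562)²)) = -6238757*(-611*(-1/2006) + (-5 - 1562*(-1566)²)) = -6238757*(611/2006 + (-5 - 1562*2452356)) = -6238757*(611/2006 + (-5 - 3830580072)) = -6238757*(611/2006 - 3830580077) = -6238757*(-7684143633851/2006) = 47939504884693363207/2006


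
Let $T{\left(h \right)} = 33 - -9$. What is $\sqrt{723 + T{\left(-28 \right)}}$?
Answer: $3 \sqrt{85} \approx 27.659$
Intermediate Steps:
$T{\left(h \right)} = 42$ ($T{\left(h \right)} = 33 + 9 = 42$)
$\sqrt{723 + T{\left(-28 \right)}} = \sqrt{723 + 42} = \sqrt{765} = 3 \sqrt{85}$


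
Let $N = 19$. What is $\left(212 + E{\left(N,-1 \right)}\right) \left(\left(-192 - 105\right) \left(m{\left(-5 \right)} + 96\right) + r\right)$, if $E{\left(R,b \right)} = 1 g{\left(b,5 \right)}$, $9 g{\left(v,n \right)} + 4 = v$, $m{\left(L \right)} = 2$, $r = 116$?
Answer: $- \frac{55167970}{9} \approx -6.1298 \cdot 10^{6}$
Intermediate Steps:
$g{\left(v,n \right)} = - \frac{4}{9} + \frac{v}{9}$
$E{\left(R,b \right)} = - \frac{4}{9} + \frac{b}{9}$ ($E{\left(R,b \right)} = 1 \left(- \frac{4}{9} + \frac{b}{9}\right) = - \frac{4}{9} + \frac{b}{9}$)
$\left(212 + E{\left(N,-1 \right)}\right) \left(\left(-192 - 105\right) \left(m{\left(-5 \right)} + 96\right) + r\right) = \left(212 + \left(- \frac{4}{9} + \frac{1}{9} \left(-1\right)\right)\right) \left(\left(-192 - 105\right) \left(2 + 96\right) + 116\right) = \left(212 - \frac{5}{9}\right) \left(\left(-297\right) 98 + 116\right) = \left(212 - \frac{5}{9}\right) \left(-29106 + 116\right) = \frac{1903}{9} \left(-28990\right) = - \frac{55167970}{9}$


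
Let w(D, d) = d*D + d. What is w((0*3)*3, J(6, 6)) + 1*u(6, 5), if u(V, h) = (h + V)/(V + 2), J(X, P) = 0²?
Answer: 11/8 ≈ 1.3750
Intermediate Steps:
J(X, P) = 0
u(V, h) = (V + h)/(2 + V)
w(D, d) = d + D*d (w(D, d) = D*d + d = d + D*d)
w((0*3)*3, J(6, 6)) + 1*u(6, 5) = 0*(1 + (0*3)*3) + 1*((6 + 5)/(2 + 6)) = 0*(1 + 0*3) + 1*(11/8) = 0*(1 + 0) + 1*((⅛)*11) = 0*1 + 1*(11/8) = 0 + 11/8 = 11/8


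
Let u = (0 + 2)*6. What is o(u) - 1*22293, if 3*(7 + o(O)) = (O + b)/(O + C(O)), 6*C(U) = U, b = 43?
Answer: -936545/42 ≈ -22299.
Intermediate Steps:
C(U) = U/6
u = 12 (u = 2*6 = 12)
o(O) = -7 + 2*(43 + O)/(7*O) (o(O) = -7 + ((O + 43)/(O + O/6))/3 = -7 + ((43 + O)/((7*O/6)))/3 = -7 + ((43 + O)*(6/(7*O)))/3 = -7 + (6*(43 + O)/(7*O))/3 = -7 + 2*(43 + O)/(7*O))
o(u) - 1*22293 = (1/7)*(86 - 47*12)/12 - 1*22293 = (1/7)*(1/12)*(86 - 564) - 22293 = (1/7)*(1/12)*(-478) - 22293 = -239/42 - 22293 = -936545/42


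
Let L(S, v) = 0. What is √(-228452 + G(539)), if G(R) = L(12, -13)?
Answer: 2*I*√57113 ≈ 477.97*I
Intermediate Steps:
G(R) = 0
√(-228452 + G(539)) = √(-228452 + 0) = √(-228452) = 2*I*√57113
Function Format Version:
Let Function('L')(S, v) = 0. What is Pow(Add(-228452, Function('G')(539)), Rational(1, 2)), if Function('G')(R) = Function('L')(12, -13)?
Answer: Mul(2, I, Pow(57113, Rational(1, 2))) ≈ Mul(477.97, I)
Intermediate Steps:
Function('G')(R) = 0
Pow(Add(-228452, Function('G')(539)), Rational(1, 2)) = Pow(Add(-228452, 0), Rational(1, 2)) = Pow(-228452, Rational(1, 2)) = Mul(2, I, Pow(57113, Rational(1, 2)))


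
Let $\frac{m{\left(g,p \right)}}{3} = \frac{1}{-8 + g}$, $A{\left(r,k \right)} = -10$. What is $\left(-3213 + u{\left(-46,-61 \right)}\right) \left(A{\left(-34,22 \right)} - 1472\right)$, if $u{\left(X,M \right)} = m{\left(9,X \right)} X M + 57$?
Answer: $-7798284$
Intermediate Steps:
$m{\left(g,p \right)} = \frac{3}{-8 + g}$
$u{\left(X,M \right)} = 57 + 3 M X$ ($u{\left(X,M \right)} = \frac{3}{-8 + 9} X M + 57 = \frac{3}{1} X M + 57 = 3 \cdot 1 X M + 57 = 3 X M + 57 = 3 M X + 57 = 57 + 3 M X$)
$\left(-3213 + u{\left(-46,-61 \right)}\right) \left(A{\left(-34,22 \right)} - 1472\right) = \left(-3213 + \left(57 + 3 \left(-61\right) \left(-46\right)\right)\right) \left(-10 - 1472\right) = \left(-3213 + \left(57 + 8418\right)\right) \left(-1482\right) = \left(-3213 + 8475\right) \left(-1482\right) = 5262 \left(-1482\right) = -7798284$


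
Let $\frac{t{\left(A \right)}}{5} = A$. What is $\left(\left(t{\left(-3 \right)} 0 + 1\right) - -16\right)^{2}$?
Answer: $289$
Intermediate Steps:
$t{\left(A \right)} = 5 A$
$\left(\left(t{\left(-3 \right)} 0 + 1\right) - -16\right)^{2} = \left(\left(5 \left(-3\right) 0 + 1\right) - -16\right)^{2} = \left(\left(\left(-15\right) 0 + 1\right) + 16\right)^{2} = \left(\left(0 + 1\right) + 16\right)^{2} = \left(1 + 16\right)^{2} = 17^{2} = 289$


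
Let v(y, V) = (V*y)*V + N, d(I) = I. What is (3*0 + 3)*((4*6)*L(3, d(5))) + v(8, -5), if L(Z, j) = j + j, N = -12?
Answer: 908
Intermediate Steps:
L(Z, j) = 2*j
v(y, V) = -12 + y*V² (v(y, V) = (V*y)*V - 12 = y*V² - 12 = -12 + y*V²)
(3*0 + 3)*((4*6)*L(3, d(5))) + v(8, -5) = (3*0 + 3)*((4*6)*(2*5)) + (-12 + 8*(-5)²) = (0 + 3)*(24*10) + (-12 + 8*25) = 3*240 + (-12 + 200) = 720 + 188 = 908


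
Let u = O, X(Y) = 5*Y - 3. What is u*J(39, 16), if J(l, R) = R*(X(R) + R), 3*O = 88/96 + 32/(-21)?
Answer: -2108/7 ≈ -301.14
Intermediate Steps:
X(Y) = -3 + 5*Y
O = -17/84 (O = (88/96 + 32/(-21))/3 = (88*(1/96) + 32*(-1/21))/3 = (11/12 - 32/21)/3 = (1/3)*(-17/28) = -17/84 ≈ -0.20238)
J(l, R) = R*(-3 + 6*R) (J(l, R) = R*((-3 + 5*R) + R) = R*(-3 + 6*R))
u = -17/84 ≈ -0.20238
u*J(39, 16) = -17*16*(-1 + 2*16)/28 = -17*16*(-1 + 32)/28 = -17*16*31/28 = -17/84*1488 = -2108/7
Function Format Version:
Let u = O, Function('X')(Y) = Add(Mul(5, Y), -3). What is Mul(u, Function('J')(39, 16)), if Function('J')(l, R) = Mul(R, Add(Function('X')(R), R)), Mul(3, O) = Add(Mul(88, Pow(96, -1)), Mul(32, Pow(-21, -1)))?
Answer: Rational(-2108, 7) ≈ -301.14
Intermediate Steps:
Function('X')(Y) = Add(-3, Mul(5, Y))
O = Rational(-17, 84) (O = Mul(Rational(1, 3), Add(Mul(88, Pow(96, -1)), Mul(32, Pow(-21, -1)))) = Mul(Rational(1, 3), Add(Mul(88, Rational(1, 96)), Mul(32, Rational(-1, 21)))) = Mul(Rational(1, 3), Add(Rational(11, 12), Rational(-32, 21))) = Mul(Rational(1, 3), Rational(-17, 28)) = Rational(-17, 84) ≈ -0.20238)
Function('J')(l, R) = Mul(R, Add(-3, Mul(6, R))) (Function('J')(l, R) = Mul(R, Add(Add(-3, Mul(5, R)), R)) = Mul(R, Add(-3, Mul(6, R))))
u = Rational(-17, 84) ≈ -0.20238
Mul(u, Function('J')(39, 16)) = Mul(Rational(-17, 84), Mul(3, 16, Add(-1, Mul(2, 16)))) = Mul(Rational(-17, 84), Mul(3, 16, Add(-1, 32))) = Mul(Rational(-17, 84), Mul(3, 16, 31)) = Mul(Rational(-17, 84), 1488) = Rational(-2108, 7)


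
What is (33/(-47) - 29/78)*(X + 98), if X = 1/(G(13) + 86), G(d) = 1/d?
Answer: -431790475/4102254 ≈ -105.26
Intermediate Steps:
X = 13/1119 (X = 1/(1/13 + 86) = 1/(1119/13) = 13/1119 ≈ 0.011618)
(33/(-47) - 29/78)*(X + 98) = (33/(-47) - 29/78)*(13/1119 + 98) = (33*(-1/47) - 29*1/78)*(109675/1119) = (-33/47 - 29/78)*(109675/1119) = -3937/3666*109675/1119 = -431790475/4102254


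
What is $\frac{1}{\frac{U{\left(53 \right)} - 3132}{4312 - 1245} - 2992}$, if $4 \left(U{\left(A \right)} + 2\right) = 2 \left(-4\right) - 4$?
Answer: $- \frac{3067}{9179601} \approx -0.00033411$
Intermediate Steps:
$U{\left(A \right)} = -5$ ($U{\left(A \right)} = -2 + \frac{2 \left(-4\right) - 4}{4} = -2 + \frac{-8 - 4}{4} = -2 + \frac{1}{4} \left(-12\right) = -2 - 3 = -5$)
$\frac{1}{\frac{U{\left(53 \right)} - 3132}{4312 - 1245} - 2992} = \frac{1}{\frac{-5 - 3132}{4312 - 1245} - 2992} = \frac{1}{- \frac{3137}{3067} - 2992} = \frac{1}{- \frac{9179601}{3067}} = - \frac{3067}{9179601}$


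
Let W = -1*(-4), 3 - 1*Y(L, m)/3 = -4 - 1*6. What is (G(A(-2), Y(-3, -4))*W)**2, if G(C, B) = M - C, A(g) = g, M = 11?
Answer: 2704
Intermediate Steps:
Y(L, m) = 39 (Y(L, m) = 9 - 3*(-4 - 1*6) = 9 - 3*(-4 - 6) = 9 - 3*(-10) = 9 + 30 = 39)
W = 4
G(C, B) = 11 - C
(G(A(-2), Y(-3, -4))*W)**2 = ((11 - 1*(-2))*4)**2 = ((11 + 2)*4)**2 = (13*4)**2 = 52**2 = 2704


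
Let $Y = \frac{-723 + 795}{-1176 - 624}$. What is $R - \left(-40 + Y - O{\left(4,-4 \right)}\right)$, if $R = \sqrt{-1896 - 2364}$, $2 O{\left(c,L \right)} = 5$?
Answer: $\frac{2127}{50} + 2 i \sqrt{1065} \approx 42.54 + 65.269 i$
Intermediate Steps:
$O{\left(c,L \right)} = \frac{5}{2}$ ($O{\left(c,L \right)} = \frac{1}{2} \cdot 5 = \frac{5}{2}$)
$Y = - \frac{1}{25}$ ($Y = \frac{72}{-1800} = 72 \left(- \frac{1}{1800}\right) = - \frac{1}{25} \approx -0.04$)
$R = 2 i \sqrt{1065}$ ($R = \sqrt{-4260} = 2 i \sqrt{1065} \approx 65.269 i$)
$R - \left(-40 + Y - O{\left(4,-4 \right)}\right) = 2 i \sqrt{1065} + \left(\left(\frac{5}{2} - -40\right) - - \frac{1}{25}\right) = 2 i \sqrt{1065} + \left(\left(\frac{5}{2} + 40\right) + \frac{1}{25}\right) = 2 i \sqrt{1065} + \left(\frac{85}{2} + \frac{1}{25}\right) = 2 i \sqrt{1065} + \frac{2127}{50} = \frac{2127}{50} + 2 i \sqrt{1065}$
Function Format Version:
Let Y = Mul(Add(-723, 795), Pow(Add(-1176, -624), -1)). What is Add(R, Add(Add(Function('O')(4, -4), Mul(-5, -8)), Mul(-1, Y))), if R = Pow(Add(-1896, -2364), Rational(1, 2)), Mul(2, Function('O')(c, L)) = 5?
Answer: Add(Rational(2127, 50), Mul(2, I, Pow(1065, Rational(1, 2)))) ≈ Add(42.540, Mul(65.269, I))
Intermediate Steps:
Function('O')(c, L) = Rational(5, 2) (Function('O')(c, L) = Mul(Rational(1, 2), 5) = Rational(5, 2))
Y = Rational(-1, 25) (Y = Mul(72, Pow(-1800, -1)) = Mul(72, Rational(-1, 1800)) = Rational(-1, 25) ≈ -0.040000)
R = Mul(2, I, Pow(1065, Rational(1, 2))) (R = Pow(-4260, Rational(1, 2)) = Mul(2, I, Pow(1065, Rational(1, 2))) ≈ Mul(65.269, I))
Add(R, Add(Add(Function('O')(4, -4), Mul(-5, -8)), Mul(-1, Y))) = Add(Mul(2, I, Pow(1065, Rational(1, 2))), Add(Add(Rational(5, 2), Mul(-5, -8)), Mul(-1, Rational(-1, 25)))) = Add(Mul(2, I, Pow(1065, Rational(1, 2))), Add(Add(Rational(5, 2), 40), Rational(1, 25))) = Add(Mul(2, I, Pow(1065, Rational(1, 2))), Add(Rational(85, 2), Rational(1, 25))) = Add(Mul(2, I, Pow(1065, Rational(1, 2))), Rational(2127, 50)) = Add(Rational(2127, 50), Mul(2, I, Pow(1065, Rational(1, 2))))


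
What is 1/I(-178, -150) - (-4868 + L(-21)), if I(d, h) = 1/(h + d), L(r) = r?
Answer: 4561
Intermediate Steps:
I(d, h) = 1/(d + h)
1/I(-178, -150) - (-4868 + L(-21)) = 1/(1/(-178 - 150)) - (-4868 - 21) = 1/(1/(-328)) - 1*(-4889) = 1/(-1/328) + 4889 = -328 + 4889 = 4561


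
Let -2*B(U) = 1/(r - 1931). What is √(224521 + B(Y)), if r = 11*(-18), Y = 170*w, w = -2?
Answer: √4070692364102/4258 ≈ 473.84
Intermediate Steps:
Y = -340 (Y = 170*(-2) = -340)
r = -198
B(U) = 1/4258 (B(U) = -1/(2*(-198 - 1931)) = -½/(-2129) = -½*(-1/2129) = 1/4258)
√(224521 + B(Y)) = √(224521 + 1/4258) = √(956010419/4258) = √4070692364102/4258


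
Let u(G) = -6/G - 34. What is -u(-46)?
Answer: 779/23 ≈ 33.870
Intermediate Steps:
u(G) = -34 - 6/G
-u(-46) = -(-34 - 6/(-46)) = -(-34 - 6*(-1/46)) = -(-34 + 3/23) = -1*(-779/23) = 779/23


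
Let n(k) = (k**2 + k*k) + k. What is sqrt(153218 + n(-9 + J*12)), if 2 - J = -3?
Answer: sqrt(158471) ≈ 398.08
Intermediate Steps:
J = 5 (J = 2 - 1*(-3) = 2 + 3 = 5)
n(k) = k + 2*k**2 (n(k) = (k**2 + k**2) + k = 2*k**2 + k = k + 2*k**2)
sqrt(153218 + n(-9 + J*12)) = sqrt(153218 + (-9 + 5*12)*(1 + 2*(-9 + 5*12))) = sqrt(153218 + (-9 + 60)*(1 + 2*(-9 + 60))) = sqrt(153218 + 51*(1 + 2*51)) = sqrt(153218 + 51*(1 + 102)) = sqrt(153218 + 51*103) = sqrt(153218 + 5253) = sqrt(158471)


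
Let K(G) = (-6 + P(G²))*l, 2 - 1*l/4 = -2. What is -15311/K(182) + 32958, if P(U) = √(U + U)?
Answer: 17457674835/529696 - 1393301*√2/529696 ≈ 32954.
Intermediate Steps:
l = 16 (l = 8 - 4*(-2) = 8 + 8 = 16)
P(U) = √2*√U (P(U) = √(2*U) = √2*√U)
K(G) = -96 + 16*√2*√(G²) (K(G) = (-6 + √2*√(G²))*16 = -96 + 16*√2*√(G²))
-15311/K(182) + 32958 = -15311/(-96 + 16*√2*√(182²)) + 32958 = -15311/(-96 + 16*√2*√33124) + 32958 = -15311/(-96 + 16*√2*182) + 32958 = -15311/(-96 + 2912*√2) + 32958 = 32958 - 15311/(-96 + 2912*√2)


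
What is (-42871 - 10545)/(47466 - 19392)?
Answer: -26708/14037 ≈ -1.9027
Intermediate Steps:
(-42871 - 10545)/(47466 - 19392) = -53416/28074 = -53416*1/28074 = -26708/14037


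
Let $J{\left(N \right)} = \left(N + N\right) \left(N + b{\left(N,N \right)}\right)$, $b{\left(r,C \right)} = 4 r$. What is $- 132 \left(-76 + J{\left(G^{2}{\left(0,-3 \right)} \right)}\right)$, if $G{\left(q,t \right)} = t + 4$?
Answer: $8712$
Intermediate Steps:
$G{\left(q,t \right)} = 4 + t$
$J{\left(N \right)} = 10 N^{2}$ ($J{\left(N \right)} = \left(N + N\right) \left(N + 4 N\right) = 2 N 5 N = 10 N^{2}$)
$- 132 \left(-76 + J{\left(G^{2}{\left(0,-3 \right)} \right)}\right) = - 132 \left(-76 + 10 \left(\left(4 - 3\right)^{2}\right)^{2}\right) = - 132 \left(-76 + 10 \left(1^{2}\right)^{2}\right) = - 132 \left(-76 + 10 \cdot 1^{2}\right) = - 132 \left(-76 + 10 \cdot 1\right) = - 132 \left(-76 + 10\right) = \left(-132\right) \left(-66\right) = 8712$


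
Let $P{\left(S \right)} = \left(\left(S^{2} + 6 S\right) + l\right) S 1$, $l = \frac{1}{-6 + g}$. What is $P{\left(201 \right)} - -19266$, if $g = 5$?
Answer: $8382072$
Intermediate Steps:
$l = -1$ ($l = \frac{1}{-6 + 5} = \frac{1}{-1} = -1$)
$P{\left(S \right)} = S \left(-1 + S^{2} + 6 S\right)$ ($P{\left(S \right)} = \left(\left(S^{2} + 6 S\right) - 1\right) S 1 = \left(-1 + S^{2} + 6 S\right) S 1 = S \left(-1 + S^{2} + 6 S\right) 1 = S \left(-1 + S^{2} + 6 S\right)$)
$P{\left(201 \right)} - -19266 = 201 \left(-1 + 201^{2} + 6 \cdot 201\right) - -19266 = 201 \left(-1 + 40401 + 1206\right) + 19266 = 201 \cdot 41606 + 19266 = 8362806 + 19266 = 8382072$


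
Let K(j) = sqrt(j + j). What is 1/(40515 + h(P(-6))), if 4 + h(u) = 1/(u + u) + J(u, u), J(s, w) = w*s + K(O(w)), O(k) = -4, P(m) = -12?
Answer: 23417256/952027571569 - 1152*I*sqrt(2)/952027571569 ≈ 2.4597e-5 - 1.7113e-9*I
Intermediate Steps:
K(j) = sqrt(2)*sqrt(j) (K(j) = sqrt(2*j) = sqrt(2)*sqrt(j))
J(s, w) = s*w + 2*I*sqrt(2) (J(s, w) = w*s + sqrt(2)*sqrt(-4) = s*w + sqrt(2)*(2*I) = s*w + 2*I*sqrt(2))
h(u) = -4 + u**2 + 1/(2*u) + 2*I*sqrt(2) (h(u) = -4 + (1/(u + u) + (u*u + 2*I*sqrt(2))) = -4 + (1/(2*u) + (u**2 + 2*I*sqrt(2))) = -4 + (u**2 + 1/(2*u) + 2*I*sqrt(2)) = -4 + u**2 + 1/(2*u) + 2*I*sqrt(2))
1/(40515 + h(P(-6))) = 1/(40515 + (-4 + (-12)**2 + (1/2)/(-12) + 2*I*sqrt(2))) = 1/(40515 + (-4 + 144 + (1/2)*(-1/12) + 2*I*sqrt(2))) = 1/(40515 + (-4 + 144 - 1/24 + 2*I*sqrt(2))) = 1/(40515 + (3359/24 + 2*I*sqrt(2))) = 1/(975719/24 + 2*I*sqrt(2))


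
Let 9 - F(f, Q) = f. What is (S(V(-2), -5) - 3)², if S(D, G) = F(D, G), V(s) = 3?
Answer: 9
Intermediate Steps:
F(f, Q) = 9 - f
S(D, G) = 9 - D
(S(V(-2), -5) - 3)² = ((9 - 1*3) - 3)² = ((9 - 3) - 3)² = (6 - 3)² = 3² = 9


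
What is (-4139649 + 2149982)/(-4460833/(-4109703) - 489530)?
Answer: 628995418377/154755265289 ≈ 4.0645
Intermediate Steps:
(-4139649 + 2149982)/(-4460833/(-4109703) - 489530) = -1989667/(-4460833*(-1/4109703) - 489530) = -1989667/(343141/316131 - 489530) = -1989667/(-154755265289/316131) = -1989667*(-316131/154755265289) = 628995418377/154755265289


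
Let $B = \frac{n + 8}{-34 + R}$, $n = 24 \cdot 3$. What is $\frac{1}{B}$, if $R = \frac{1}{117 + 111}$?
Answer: $- \frac{7751}{18240} \approx -0.42495$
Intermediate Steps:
$R = \frac{1}{228} \approx 0.004386$
$n = 72$
$B = - \frac{18240}{7751}$ ($B = \frac{72 + 8}{-34 + \frac{1}{228}} = \frac{1}{- \frac{7751}{228}} \cdot 80 = \left(- \frac{228}{7751}\right) 80 = - \frac{18240}{7751} \approx -2.3532$)
$\frac{1}{B} = \frac{1}{- \frac{18240}{7751}} = - \frac{7751}{18240}$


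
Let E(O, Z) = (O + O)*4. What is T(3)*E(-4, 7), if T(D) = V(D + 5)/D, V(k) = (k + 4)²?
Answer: -1536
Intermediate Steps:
V(k) = (4 + k)²
T(D) = (9 + D)²/D (T(D) = (4 + (D + 5))²/D = (4 + (5 + D))²/D = (9 + D)²/D)
E(O, Z) = 8*O (E(O, Z) = (2*O)*4 = 8*O)
T(3)*E(-4, 7) = ((9 + 3)²/3)*(8*(-4)) = ((⅓)*12²)*(-32) = ((⅓)*144)*(-32) = 48*(-32) = -1536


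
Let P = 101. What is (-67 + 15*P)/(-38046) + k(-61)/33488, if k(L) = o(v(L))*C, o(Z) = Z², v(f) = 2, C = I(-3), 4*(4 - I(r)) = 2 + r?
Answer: -23921921/637042224 ≈ -0.037552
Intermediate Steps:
I(r) = 7/2 - r/4 (I(r) = 4 - (2 + r)/4 = 4 + (-½ - r/4) = 7/2 - r/4)
C = 17/4 (C = 7/2 - ¼*(-3) = 7/2 + ¾ = 17/4 ≈ 4.2500)
k(L) = 17 (k(L) = 2²*(17/4) = 4*(17/4) = 17)
(-67 + 15*P)/(-38046) + k(-61)/33488 = (-67 + 15*101)/(-38046) + 17/33488 = (-67 + 1515)*(-1/38046) + 17*(1/33488) = 1448*(-1/38046) + 17/33488 = -724/19023 + 17/33488 = -23921921/637042224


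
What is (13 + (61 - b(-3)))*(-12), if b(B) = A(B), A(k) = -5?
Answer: -948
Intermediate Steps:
b(B) = -5
(13 + (61 - b(-3)))*(-12) = (13 + (61 - 1*(-5)))*(-12) = (13 + (61 + 5))*(-12) = (13 + 66)*(-12) = 79*(-12) = -948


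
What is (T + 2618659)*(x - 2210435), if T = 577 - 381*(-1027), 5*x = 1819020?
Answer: -5559325098013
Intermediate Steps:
x = 363804 (x = (1/5)*1819020 = 363804)
T = 391864 (T = 577 + 391287 = 391864)
(T + 2618659)*(x - 2210435) = (391864 + 2618659)*(363804 - 2210435) = 3010523*(-1846631) = -5559325098013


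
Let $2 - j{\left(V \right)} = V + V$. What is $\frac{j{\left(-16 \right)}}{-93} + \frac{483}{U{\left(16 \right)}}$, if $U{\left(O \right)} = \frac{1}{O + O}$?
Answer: $\frac{1437374}{93} \approx 15456.0$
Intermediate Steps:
$U{\left(O \right)} = \frac{1}{2 O}$
$j{\left(V \right)} = 2 - 2 V$ ($j{\left(V \right)} = 2 - \left(V + V\right) = 2 - 2 V$)
$\frac{j{\left(-16 \right)}}{-93} + \frac{483}{U{\left(16 \right)}} = \frac{2 - -32}{-93} + \frac{483}{\frac{1}{2} \cdot \frac{1}{16}} = \left(2 + 32\right) \left(- \frac{1}{93}\right) + \frac{483}{\frac{1}{2} \cdot \frac{1}{16}} = 34 \left(- \frac{1}{93}\right) + 483 \frac{1}{\frac{1}{32}} = - \frac{34}{93} + 483 \cdot 32 = - \frac{34}{93} + 15456 = \frac{1437374}{93}$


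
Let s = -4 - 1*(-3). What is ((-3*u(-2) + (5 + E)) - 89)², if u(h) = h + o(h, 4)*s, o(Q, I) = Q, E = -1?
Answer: 7225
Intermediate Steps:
s = -1 (s = -4 + 3 = -1)
u(h) = 0 (u(h) = h + h*(-1) = h - h = 0)
((-3*u(-2) + (5 + E)) - 89)² = ((-3*0 + (5 - 1)) - 89)² = ((0 + 4) - 89)² = (4 - 89)² = (-85)² = 7225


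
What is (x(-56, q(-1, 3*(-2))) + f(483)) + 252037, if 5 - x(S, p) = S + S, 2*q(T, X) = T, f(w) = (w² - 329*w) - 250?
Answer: 326286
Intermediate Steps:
f(w) = -250 + w² - 329*w
q(T, X) = T/2
x(S, p) = 5 - 2*S (x(S, p) = 5 - (S + S) = 5 - 2*S)
(x(-56, q(-1, 3*(-2))) + f(483)) + 252037 = ((5 - 2*(-56)) + (-250 + 483² - 329*483)) + 252037 = ((5 + 112) + (-250 + 233289 - 158907)) + 252037 = (117 + 74132) + 252037 = 74249 + 252037 = 326286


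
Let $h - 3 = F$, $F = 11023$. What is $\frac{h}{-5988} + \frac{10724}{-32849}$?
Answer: $- \frac{213204193}{98349906} \approx -2.1678$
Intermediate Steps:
$h = 11026$ ($h = 3 + 11023 = 11026$)
$\frac{h}{-5988} + \frac{10724}{-32849} = \frac{11026}{-5988} + \frac{10724}{-32849} = 11026 \left(- \frac{1}{5988}\right) + 10724 \left(- \frac{1}{32849}\right) = - \frac{5513}{2994} - \frac{10724}{32849} = - \frac{213204193}{98349906}$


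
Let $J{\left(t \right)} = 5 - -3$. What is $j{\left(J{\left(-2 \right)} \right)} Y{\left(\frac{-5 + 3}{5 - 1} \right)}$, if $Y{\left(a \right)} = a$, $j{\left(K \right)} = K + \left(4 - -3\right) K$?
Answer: $-32$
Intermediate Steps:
$J{\left(t \right)} = 8$ ($J{\left(t \right)} = 5 + 3 = 8$)
$j{\left(K \right)} = 8 K$ ($j{\left(K \right)} = K + \left(4 + 3\right) K = K + 7 K = 8 K$)
$j{\left(J{\left(-2 \right)} \right)} Y{\left(\frac{-5 + 3}{5 - 1} \right)} = 8 \cdot 8 \frac{-5 + 3}{5 - 1} = 64 \left(- \frac{2}{4}\right) = 64 \left(\left(-2\right) \frac{1}{4}\right) = 64 \left(- \frac{1}{2}\right) = -32$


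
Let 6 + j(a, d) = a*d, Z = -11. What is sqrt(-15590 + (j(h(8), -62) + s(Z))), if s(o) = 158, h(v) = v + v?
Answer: I*sqrt(16430) ≈ 128.18*I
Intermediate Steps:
h(v) = 2*v
j(a, d) = -6 + a*d
sqrt(-15590 + (j(h(8), -62) + s(Z))) = sqrt(-15590 + ((-6 + (2*8)*(-62)) + 158)) = sqrt(-15590 + ((-6 + 16*(-62)) + 158)) = sqrt(-15590 + ((-6 - 992) + 158)) = sqrt(-15590 + (-998 + 158)) = sqrt(-15590 - 840) = sqrt(-16430) = I*sqrt(16430)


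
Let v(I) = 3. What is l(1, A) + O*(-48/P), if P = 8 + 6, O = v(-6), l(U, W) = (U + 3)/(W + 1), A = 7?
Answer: -137/14 ≈ -9.7857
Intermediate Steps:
l(U, W) = (3 + U)/(1 + W)
O = 3
P = 14
l(1, A) + O*(-48/P) = (3 + 1)/(1 + 7) + 3*(-48/14) = 4/8 + 3*(-48*1/14) = (⅛)*4 + 3*(-24/7) = ½ - 72/7 = -137/14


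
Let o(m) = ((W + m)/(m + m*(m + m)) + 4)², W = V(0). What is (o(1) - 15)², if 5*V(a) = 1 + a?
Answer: 11881/625 ≈ 19.010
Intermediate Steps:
V(a) = ⅕ + a/5 (V(a) = (1 + a)/5 = ⅕ + a/5)
W = ⅕ (W = ⅕ + (⅕)*0 = ⅕ + 0 = ⅕ ≈ 0.20000)
o(m) = (4 + (⅕ + m)/(m + 2*m²))² (o(m) = ((⅕ + m)/(m + m*(m + m)) + 4)² = ((⅕ + m)/(m + m*(2*m)) + 4)² = ((⅕ + m)/(m + 2*m²) + 4)² = (4 + (⅕ + m)/(m + 2*m²))²)
(o(1) - 15)² = ((1/25)*(1 + 25*1 + 40*1²)²/(1²*(1 + 2*1)²) - 15)² = ((1/25)*1*(1 + 25 + 40*1)²/(1 + 2)² - 15)² = ((1/25)*1*(1 + 25 + 40)²/3² - 15)² = ((1/25)*1*(⅑)*66² - 15)² = ((1/25)*1*(⅑)*4356 - 15)² = (484/25 - 15)² = (109/25)² = 11881/625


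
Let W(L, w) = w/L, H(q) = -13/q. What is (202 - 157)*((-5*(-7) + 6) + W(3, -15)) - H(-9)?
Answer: 14567/9 ≈ 1618.6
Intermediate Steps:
(202 - 157)*((-5*(-7) + 6) + W(3, -15)) - H(-9) = (202 - 157)*((-5*(-7) + 6) - 15/3) - (-13)/(-9) = 45*((35 + 6) - 15*⅓) - (-13)*(-1)/9 = 45*(41 - 5) - 1*13/9 = 45*36 - 13/9 = 1620 - 13/9 = 14567/9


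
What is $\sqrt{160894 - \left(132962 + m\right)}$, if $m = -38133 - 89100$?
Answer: $\sqrt{155165} \approx 393.91$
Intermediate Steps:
$m = -127233$
$\sqrt{160894 - \left(132962 + m\right)} = \sqrt{160894 - 5729} = \sqrt{155165}$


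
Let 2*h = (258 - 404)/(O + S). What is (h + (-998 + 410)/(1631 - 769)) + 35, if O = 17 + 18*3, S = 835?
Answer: 13369183/390486 ≈ 34.237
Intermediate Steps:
O = 71 (O = 17 + 54 = 71)
h = -73/906 (h = ((258 - 404)/(71 + 835))/2 = (-146/906)/2 = (-146*1/906)/2 = (½)*(-73/453) = -73/906 ≈ -0.080574)
(h + (-998 + 410)/(1631 - 769)) + 35 = (-73/906 + (-998 + 410)/(1631 - 769)) + 35 = (-73/906 - 588/862) + 35 = (-73/906 - 588*1/862) + 35 = (-73/906 - 294/431) + 35 = -297827/390486 + 35 = 13369183/390486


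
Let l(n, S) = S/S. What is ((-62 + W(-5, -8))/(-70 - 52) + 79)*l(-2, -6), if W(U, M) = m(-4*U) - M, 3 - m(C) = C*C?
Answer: 10089/122 ≈ 82.697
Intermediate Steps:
m(C) = 3 - C² (m(C) = 3 - C*C = 3 - C²)
W(U, M) = 3 - M - 16*U² (W(U, M) = (3 - (-4*U)²) - M = (3 - 16*U²) - M = 3 - M - 16*U²)
l(n, S) = 1
((-62 + W(-5, -8))/(-70 - 52) + 79)*l(-2, -6) = ((-62 + (3 - 1*(-8) - 16*(-5)²))/(-70 - 52) + 79)*1 = ((-62 + (3 + 8 - 16*25))/(-122) + 79)*1 = ((-62 + (3 + 8 - 400))*(-1/122) + 79)*1 = ((-62 - 389)*(-1/122) + 79)*1 = (-451*(-1/122) + 79)*1 = (451/122 + 79)*1 = (10089/122)*1 = 10089/122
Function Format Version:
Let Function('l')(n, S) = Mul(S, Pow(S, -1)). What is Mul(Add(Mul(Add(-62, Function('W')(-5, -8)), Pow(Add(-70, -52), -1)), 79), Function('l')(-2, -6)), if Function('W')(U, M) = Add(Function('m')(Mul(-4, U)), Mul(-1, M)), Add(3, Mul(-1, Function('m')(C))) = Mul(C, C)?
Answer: Rational(10089, 122) ≈ 82.697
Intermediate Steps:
Function('m')(C) = Add(3, Mul(-1, Pow(C, 2))) (Function('m')(C) = Add(3, Mul(-1, Mul(C, C))) = Add(3, Mul(-1, Pow(C, 2))))
Function('W')(U, M) = Add(3, Mul(-1, M), Mul(-16, Pow(U, 2))) (Function('W')(U, M) = Add(Add(3, Mul(-1, Pow(Mul(-4, U), 2))), Mul(-1, M)) = Add(Add(3, Mul(-1, Mul(16, Pow(U, 2)))), Mul(-1, M)) = Add(Add(3, Mul(-16, Pow(U, 2))), Mul(-1, M)) = Add(3, Mul(-1, M), Mul(-16, Pow(U, 2))))
Function('l')(n, S) = 1
Mul(Add(Mul(Add(-62, Function('W')(-5, -8)), Pow(Add(-70, -52), -1)), 79), Function('l')(-2, -6)) = Mul(Add(Mul(Add(-62, Add(3, Mul(-1, -8), Mul(-16, Pow(-5, 2)))), Pow(Add(-70, -52), -1)), 79), 1) = Mul(Add(Mul(Add(-62, Add(3, 8, Mul(-16, 25))), Pow(-122, -1)), 79), 1) = Mul(Add(Mul(Add(-62, Add(3, 8, -400)), Rational(-1, 122)), 79), 1) = Mul(Add(Mul(Add(-62, -389), Rational(-1, 122)), 79), 1) = Mul(Add(Mul(-451, Rational(-1, 122)), 79), 1) = Mul(Add(Rational(451, 122), 79), 1) = Mul(Rational(10089, 122), 1) = Rational(10089, 122)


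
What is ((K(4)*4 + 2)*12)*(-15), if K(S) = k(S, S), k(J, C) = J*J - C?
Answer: -9000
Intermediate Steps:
k(J, C) = J² - C
K(S) = S² - S
((K(4)*4 + 2)*12)*(-15) = (((4*(-1 + 4))*4 + 2)*12)*(-15) = (((4*3)*4 + 2)*12)*(-15) = ((12*4 + 2)*12)*(-15) = ((48 + 2)*12)*(-15) = (50*12)*(-15) = 600*(-15) = -9000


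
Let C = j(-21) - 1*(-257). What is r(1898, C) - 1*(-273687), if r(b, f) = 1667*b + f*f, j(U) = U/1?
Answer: 3493349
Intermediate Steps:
j(U) = U (j(U) = U*1 = U)
C = 236 (C = -21 - 1*(-257) = -21 + 257 = 236)
r(b, f) = f² + 1667*b (r(b, f) = 1667*b + f² = f² + 1667*b)
r(1898, C) - 1*(-273687) = (236² + 1667*1898) - 1*(-273687) = (55696 + 3163966) + 273687 = 3219662 + 273687 = 3493349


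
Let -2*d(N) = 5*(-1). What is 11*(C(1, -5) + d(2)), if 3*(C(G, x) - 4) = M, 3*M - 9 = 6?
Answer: 539/6 ≈ 89.833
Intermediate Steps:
M = 5 (M = 3 + (⅓)*6 = 3 + 2 = 5)
d(N) = 5/2 (d(N) = -5*(-1)/2 = -½*(-5) = 5/2)
C(G, x) = 17/3 (C(G, x) = 4 + (⅓)*5 = 4 + 5/3 = 17/3)
11*(C(1, -5) + d(2)) = 11*(17/3 + 5/2) = 11*(49/6) = 539/6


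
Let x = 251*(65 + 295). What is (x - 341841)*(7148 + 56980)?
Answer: -16126973568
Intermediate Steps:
x = 90360 (x = 251*360 = 90360)
(x - 341841)*(7148 + 56980) = (90360 - 341841)*(7148 + 56980) = -251481*64128 = -16126973568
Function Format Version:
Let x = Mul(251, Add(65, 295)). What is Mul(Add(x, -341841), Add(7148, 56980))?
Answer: -16126973568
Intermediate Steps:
x = 90360 (x = Mul(251, 360) = 90360)
Mul(Add(x, -341841), Add(7148, 56980)) = Mul(Add(90360, -341841), Add(7148, 56980)) = Mul(-251481, 64128) = -16126973568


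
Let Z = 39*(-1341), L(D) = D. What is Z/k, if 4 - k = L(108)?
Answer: 4023/8 ≈ 502.88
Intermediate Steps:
k = -104 (k = 4 - 1*108 = 4 - 108 = -104)
Z = -52299
Z/k = -52299/(-104) = -52299*(-1/104) = 4023/8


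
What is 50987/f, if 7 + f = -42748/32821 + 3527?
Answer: 1673444327/115487172 ≈ 14.490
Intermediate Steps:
f = 115487172/32821 (f = -7 + (-42748/32821 + 3527) = -7 + 115716919/32821 = 115487172/32821 ≈ 3518.7)
50987/f = 50987/(115487172/32821) = 50987*(32821/115487172) = 1673444327/115487172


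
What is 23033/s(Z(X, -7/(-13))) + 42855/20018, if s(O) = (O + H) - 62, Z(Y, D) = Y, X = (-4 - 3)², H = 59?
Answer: 115761481/230207 ≈ 502.86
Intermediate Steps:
X = 49 (X = (-7)² = 49)
s(O) = -3 + O (s(O) = (O + 59) - 62 = (59 + O) - 62 = -3 + O)
23033/s(Z(X, -7/(-13))) + 42855/20018 = 23033/(-3 + 49) + 42855/20018 = 23033/46 + 42855*(1/20018) = 23033*(1/46) + 42855/20018 = 23033/46 + 42855/20018 = 115761481/230207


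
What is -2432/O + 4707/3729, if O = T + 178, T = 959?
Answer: -1239023/1413291 ≈ -0.87669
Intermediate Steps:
O = 1137 (O = 959 + 178 = 1137)
-2432/O + 4707/3729 = -2432/1137 + 4707/3729 = -2432*1/1137 + 4707*(1/3729) = -2432/1137 + 1569/1243 = -1239023/1413291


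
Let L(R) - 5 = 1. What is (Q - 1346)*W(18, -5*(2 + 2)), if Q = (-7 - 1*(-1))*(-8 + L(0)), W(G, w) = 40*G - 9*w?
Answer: -1200600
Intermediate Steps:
L(R) = 6 (L(R) = 5 + 1 = 6)
W(G, w) = -9*w + 40*G
Q = 12 (Q = (-7 - 1*(-1))*(-8 + 6) = (-7 + 1)*(-2) = -6*(-2) = 12)
(Q - 1346)*W(18, -5*(2 + 2)) = (12 - 1346)*(-(-45)*(2 + 2) + 40*18) = -1334*(-(-45)*4 + 720) = -1334*(-9*(-20) + 720) = -1334*(180 + 720) = -1334*900 = -1200600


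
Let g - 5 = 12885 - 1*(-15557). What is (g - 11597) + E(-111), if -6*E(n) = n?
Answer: 33737/2 ≈ 16869.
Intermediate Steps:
g = 28447 (g = 5 + (12885 - 1*(-15557)) = 5 + (12885 + 15557) = 5 + 28442 = 28447)
E(n) = -n/6
(g - 11597) + E(-111) = (28447 - 11597) - 1/6*(-111) = 16850 + 37/2 = 33737/2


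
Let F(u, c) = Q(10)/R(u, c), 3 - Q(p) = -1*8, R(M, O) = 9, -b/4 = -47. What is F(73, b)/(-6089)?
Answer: -11/54801 ≈ -0.00020073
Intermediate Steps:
b = 188 (b = -4*(-47) = 188)
Q(p) = 11 (Q(p) = 3 - (-1)*8 = 3 - 1*(-8) = 3 + 8 = 11)
F(u, c) = 11/9
F(73, b)/(-6089) = (11/9)/(-6089) = (11/9)*(-1/6089) = -11/54801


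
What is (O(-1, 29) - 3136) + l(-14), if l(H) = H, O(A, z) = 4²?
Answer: -3134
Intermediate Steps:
O(A, z) = 16
(O(-1, 29) - 3136) + l(-14) = (16 - 3136) - 14 = -3120 - 14 = -3134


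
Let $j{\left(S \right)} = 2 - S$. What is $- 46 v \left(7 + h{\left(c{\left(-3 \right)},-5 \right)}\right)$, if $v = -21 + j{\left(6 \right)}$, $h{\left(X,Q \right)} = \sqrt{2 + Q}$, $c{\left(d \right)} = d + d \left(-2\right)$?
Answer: $8050 + 1150 i \sqrt{3} \approx 8050.0 + 1991.9 i$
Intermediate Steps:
$c{\left(d \right)} = - d$ ($c{\left(d \right)} = d - 2 d = - d$)
$v = -25$ ($v = -21 + \left(2 - 6\right) = -21 - 4 = -25$)
$- 46 v \left(7 + h{\left(c{\left(-3 \right)},-5 \right)}\right) = \left(-46\right) \left(-25\right) \left(7 + \sqrt{2 - 5}\right) = 1150 \left(7 + \sqrt{-3}\right) = 1150 \left(7 + i \sqrt{3}\right) = 8050 + 1150 i \sqrt{3}$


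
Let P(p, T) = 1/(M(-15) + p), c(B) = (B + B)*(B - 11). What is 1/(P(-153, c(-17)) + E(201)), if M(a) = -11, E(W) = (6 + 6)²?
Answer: 164/23615 ≈ 0.0069447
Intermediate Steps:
E(W) = 144 (E(W) = 12² = 144)
c(B) = 2*B*(-11 + B) (c(B) = (2*B)*(-11 + B) = 2*B*(-11 + B))
P(p, T) = 1/(-11 + p)
1/(P(-153, c(-17)) + E(201)) = 1/(1/(-11 - 153) + 144) = 1/(1/(-164) + 144) = 1/(-1/164 + 144) = 1/(23615/164) = 164/23615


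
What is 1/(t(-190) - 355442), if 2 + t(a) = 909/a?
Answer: -190/67535269 ≈ -2.8133e-6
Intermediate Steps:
t(a) = -2 + 909/a
1/(t(-190) - 355442) = 1/((-2 + 909/(-190)) - 355442) = 1/((-2 + 909*(-1/190)) - 355442) = 1/((-2 - 909/190) - 355442) = 1/(-1289/190 - 355442) = 1/(-67535269/190) = -190/67535269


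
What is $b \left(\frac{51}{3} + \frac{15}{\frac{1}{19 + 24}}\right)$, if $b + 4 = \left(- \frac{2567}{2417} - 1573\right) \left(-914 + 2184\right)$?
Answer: $- \frac{3198608456136}{2417} \approx -1.3234 \cdot 10^{9}$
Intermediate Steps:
$b = - \frac{4831734828}{2417}$ ($b = -4 + \left(- \frac{2567}{2417} - 1573\right) \left(-914 + 2184\right) = -4 + \left(\left(-2567\right) \frac{1}{2417} - 1573\right) 1270 = -4 + \left(- \frac{2567}{2417} - 1573\right) 1270 = -4 - \frac{4831725160}{2417} = - \frac{4831734828}{2417} \approx -1.9991 \cdot 10^{6}$)
$b \left(\frac{51}{3} + \frac{15}{\frac{1}{19 + 24}}\right) = - \frac{4831734828 \left(\frac{51}{3} + \frac{15}{\frac{1}{19 + 24}}\right)}{2417} = - \frac{4831734828 \left(51 \cdot \frac{1}{3} + \frac{15}{\frac{1}{43}}\right)}{2417} = - \frac{4831734828 \left(17 + 15 \frac{1}{\frac{1}{43}}\right)}{2417} = - \frac{4831734828 \left(17 + 15 \cdot 43\right)}{2417} = - \frac{4831734828 \left(17 + 645\right)}{2417} = \left(- \frac{4831734828}{2417}\right) 662 = - \frac{3198608456136}{2417}$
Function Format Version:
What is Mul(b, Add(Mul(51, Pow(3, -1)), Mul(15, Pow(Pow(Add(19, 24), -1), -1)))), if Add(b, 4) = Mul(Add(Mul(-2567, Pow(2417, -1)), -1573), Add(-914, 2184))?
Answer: Rational(-3198608456136, 2417) ≈ -1.3234e+9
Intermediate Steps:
b = Rational(-4831734828, 2417) (b = Add(-4, Mul(Add(Mul(-2567, Pow(2417, -1)), -1573), Add(-914, 2184))) = Add(-4, Mul(Add(Mul(-2567, Rational(1, 2417)), -1573), 1270)) = Add(-4, Mul(Add(Rational(-2567, 2417), -1573), 1270)) = Add(-4, Mul(Rational(-3804508, 2417), 1270)) = Add(-4, Rational(-4831725160, 2417)) = Rational(-4831734828, 2417) ≈ -1.9991e+6)
Mul(b, Add(Mul(51, Pow(3, -1)), Mul(15, Pow(Pow(Add(19, 24), -1), -1)))) = Mul(Rational(-4831734828, 2417), Add(Mul(51, Pow(3, -1)), Mul(15, Pow(Pow(Add(19, 24), -1), -1)))) = Mul(Rational(-4831734828, 2417), Add(Mul(51, Rational(1, 3)), Mul(15, Pow(Pow(43, -1), -1)))) = Mul(Rational(-4831734828, 2417), Add(17, Mul(15, Pow(Rational(1, 43), -1)))) = Mul(Rational(-4831734828, 2417), Add(17, Mul(15, 43))) = Mul(Rational(-4831734828, 2417), Add(17, 645)) = Mul(Rational(-4831734828, 2417), 662) = Rational(-3198608456136, 2417)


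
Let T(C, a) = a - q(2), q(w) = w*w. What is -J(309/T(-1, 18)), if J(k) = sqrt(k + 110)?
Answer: -43*sqrt(14)/14 ≈ -11.492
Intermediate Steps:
q(w) = w**2
T(C, a) = -4 + a (T(C, a) = a - 1*2**2 = a - 1*4 = a - 4 = -4 + a)
J(k) = sqrt(110 + k)
-J(309/T(-1, 18)) = -sqrt(110 + 309/(-4 + 18)) = -sqrt(110 + 309/14) = -sqrt(1849/14) = -43*sqrt(14)/14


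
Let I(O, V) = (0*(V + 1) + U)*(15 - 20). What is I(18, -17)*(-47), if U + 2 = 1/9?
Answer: -3995/9 ≈ -443.89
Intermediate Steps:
U = -17/9 (U = -2 + 1/9 = -2 + ⅑ = -17/9 ≈ -1.8889)
I(O, V) = 85/9 (I(O, V) = (0*(V + 1) - 17/9)*(15 - 20) = (0*(1 + V) - 17/9)*(-5) = (0 - 17/9)*(-5) = -17/9*(-5) = 85/9)
I(18, -17)*(-47) = (85/9)*(-47) = -3995/9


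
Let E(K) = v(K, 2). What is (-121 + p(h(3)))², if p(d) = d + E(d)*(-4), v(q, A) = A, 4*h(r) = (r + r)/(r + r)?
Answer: 265225/16 ≈ 16577.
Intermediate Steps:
h(r) = ¼ (h(r) = ((r + r)/(r + r))/4 = ((2*r)/((2*r)))/4 = ((2*r)*(1/(2*r)))/4 = (¼)*1 = ¼)
E(K) = 2
p(d) = -8 + d (p(d) = d + 2*(-4) = d - 8 = -8 + d)
(-121 + p(h(3)))² = (-121 + (-8 + ¼))² = (-121 - 31/4)² = (-515/4)² = 265225/16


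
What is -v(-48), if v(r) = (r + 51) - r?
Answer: -51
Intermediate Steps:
v(r) = 51 (v(r) = (51 + r) - r = 51)
-v(-48) = -1*51 = -51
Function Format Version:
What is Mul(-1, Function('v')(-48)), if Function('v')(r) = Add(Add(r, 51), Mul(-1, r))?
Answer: -51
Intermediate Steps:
Function('v')(r) = 51 (Function('v')(r) = Add(Add(51, r), Mul(-1, r)) = 51)
Mul(-1, Function('v')(-48)) = Mul(-1, 51) = -51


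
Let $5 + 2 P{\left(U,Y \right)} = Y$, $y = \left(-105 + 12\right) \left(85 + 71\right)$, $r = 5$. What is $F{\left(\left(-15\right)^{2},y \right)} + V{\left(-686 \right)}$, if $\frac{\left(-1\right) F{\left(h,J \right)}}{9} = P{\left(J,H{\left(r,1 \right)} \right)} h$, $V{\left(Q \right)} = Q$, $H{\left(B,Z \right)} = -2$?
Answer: $\frac{12803}{2} \approx 6401.5$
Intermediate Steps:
$y = -14508$ ($y = \left(-93\right) 156 = -14508$)
$P{\left(U,Y \right)} = - \frac{5}{2} + \frac{Y}{2}$
$F{\left(h,J \right)} = \frac{63 h}{2}$ ($F{\left(h,J \right)} = - 9 \left(- \frac{5}{2} + \frac{1}{2} \left(-2\right)\right) h = - 9 \left(- \frac{5}{2} - 1\right) h = - 9 \left(- \frac{7 h}{2}\right) = \frac{63 h}{2}$)
$F{\left(\left(-15\right)^{2},y \right)} + V{\left(-686 \right)} = \frac{63 \left(-15\right)^{2}}{2} - 686 = \frac{63}{2} \cdot 225 - 686 = \frac{14175}{2} - 686 = \frac{12803}{2}$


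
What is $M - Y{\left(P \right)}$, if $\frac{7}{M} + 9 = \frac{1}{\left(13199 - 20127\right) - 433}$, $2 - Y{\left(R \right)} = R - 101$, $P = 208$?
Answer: $\frac{6904723}{66250} \approx 104.22$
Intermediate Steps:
$Y{\left(R \right)} = 103 - R$ ($Y{\left(R \right)} = 2 - \left(R - 101\right) = 2 - \left(-101 + R\right) = 103 - R$)
$M = - \frac{51527}{66250}$ ($M = \frac{7}{-9 + \frac{1}{\left(13199 - 20127\right) - 433}} = \frac{7}{-9 + \frac{1}{-6928 - 433}} = \frac{7}{-9 + \frac{1}{-7361}} = \frac{7}{-9 - \frac{1}{7361}} = \frac{7}{- \frac{66250}{7361}} = 7 \left(- \frac{7361}{66250}\right) = - \frac{51527}{66250} \approx -0.77777$)
$M - Y{\left(P \right)} = - \frac{51527}{66250} - \left(103 - 208\right) = - \frac{51527}{66250} - -105 = - \frac{51527}{66250} + 105 = \frac{6904723}{66250}$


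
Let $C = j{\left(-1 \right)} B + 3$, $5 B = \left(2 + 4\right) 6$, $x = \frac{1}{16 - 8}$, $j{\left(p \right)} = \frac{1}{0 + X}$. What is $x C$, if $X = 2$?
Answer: $\frac{33}{40} \approx 0.825$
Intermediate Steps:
$j{\left(p \right)} = \frac{1}{2}$ ($j{\left(p \right)} = \frac{1}{0 + 2} = \frac{1}{2}$)
$x = \frac{1}{8} \approx 0.125$
$B = \frac{36}{5}$ ($B = \frac{\left(2 + 4\right) 6}{5} = \frac{6 \cdot 6}{5} = \frac{1}{5} \cdot 36 = \frac{36}{5} \approx 7.2$)
$C = \frac{33}{5}$ ($C = \frac{1}{2} \cdot \frac{36}{5} + 3 = \frac{18}{5} + 3 = \frac{33}{5} \approx 6.6$)
$x C = \frac{1}{8} \cdot \frac{33}{5} = \frac{33}{40}$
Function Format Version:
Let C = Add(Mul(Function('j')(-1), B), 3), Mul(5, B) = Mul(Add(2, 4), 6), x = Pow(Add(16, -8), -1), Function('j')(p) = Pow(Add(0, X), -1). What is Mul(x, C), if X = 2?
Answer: Rational(33, 40) ≈ 0.82500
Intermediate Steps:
Function('j')(p) = Rational(1, 2) (Function('j')(p) = Pow(Add(0, 2), -1) = Pow(2, -1) = Rational(1, 2))
x = Rational(1, 8) (x = Pow(8, -1) = Rational(1, 8) ≈ 0.12500)
B = Rational(36, 5) (B = Mul(Rational(1, 5), Mul(Add(2, 4), 6)) = Mul(Rational(1, 5), Mul(6, 6)) = Mul(Rational(1, 5), 36) = Rational(36, 5) ≈ 7.2000)
C = Rational(33, 5) (C = Add(Mul(Rational(1, 2), Rational(36, 5)), 3) = Add(Rational(18, 5), 3) = Rational(33, 5) ≈ 6.6000)
Mul(x, C) = Mul(Rational(1, 8), Rational(33, 5)) = Rational(33, 40)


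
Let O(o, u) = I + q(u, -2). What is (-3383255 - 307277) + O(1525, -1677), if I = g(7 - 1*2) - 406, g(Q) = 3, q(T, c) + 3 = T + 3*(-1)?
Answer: -3692618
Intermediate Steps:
q(T, c) = -6 + T (q(T, c) = -3 + (T + 3*(-1)) = -3 + (T - 3) = -3 + (-3 + T) = -6 + T)
I = -403 (I = 3 - 406 = -403)
O(o, u) = -409 + u (O(o, u) = -403 + (-6 + u) = -409 + u)
(-3383255 - 307277) + O(1525, -1677) = (-3383255 - 307277) + (-409 - 1677) = -3690532 - 2086 = -3692618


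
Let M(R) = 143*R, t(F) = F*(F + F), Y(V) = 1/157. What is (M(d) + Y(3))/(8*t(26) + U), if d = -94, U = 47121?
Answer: -2110393/9096109 ≈ -0.23201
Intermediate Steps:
Y(V) = 1/157
t(F) = 2*F² (t(F) = F*(2*F) = 2*F²)
(M(d) + Y(3))/(8*t(26) + U) = (143*(-94) + 1/157)/(8*(2*26²) + 47121) = (-13442 + 1/157)/(8*(2*676) + 47121) = -2110393/(157*(8*1352 + 47121)) = -2110393/(157*(10816 + 47121)) = -2110393/157/57937 = -2110393/157*1/57937 = -2110393/9096109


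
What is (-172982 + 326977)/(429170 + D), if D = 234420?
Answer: 30799/132718 ≈ 0.23206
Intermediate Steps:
(-172982 + 326977)/(429170 + D) = (-172982 + 326977)/(429170 + 234420) = 153995/663590 = 153995*(1/663590) = 30799/132718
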